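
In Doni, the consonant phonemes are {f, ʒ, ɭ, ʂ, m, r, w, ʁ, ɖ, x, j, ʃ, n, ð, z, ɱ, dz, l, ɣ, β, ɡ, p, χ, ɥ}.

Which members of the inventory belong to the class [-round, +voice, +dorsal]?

Among the inventory, the [-round] segments are /f, ʒ, ɭ, ʂ, m, r, ʁ, ɖ, x, j, ʃ, n, ð, z, ɱ, dz, l, ɣ, β, ɡ, p, χ/.
Of those, [+voice] gives /ʒ, ɭ, m, r, ʁ, ɖ, j, n, ð, z, ɱ, dz, l, ɣ, β, ɡ/.
Among these, [+dorsal] leaves /ʁ, j, ɣ, ɡ/.

ʁ, j, ɣ, ɡ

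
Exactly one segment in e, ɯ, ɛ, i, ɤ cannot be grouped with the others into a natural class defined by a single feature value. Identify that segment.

The remaining segments after removing /ɛ/ share [+tense]; /ɛ/ (mid front unrounded lax vowel) is [−tense]. For every other candidate removal, the leftover set fails to share any single feature value that the removed segment lacks.

ɛ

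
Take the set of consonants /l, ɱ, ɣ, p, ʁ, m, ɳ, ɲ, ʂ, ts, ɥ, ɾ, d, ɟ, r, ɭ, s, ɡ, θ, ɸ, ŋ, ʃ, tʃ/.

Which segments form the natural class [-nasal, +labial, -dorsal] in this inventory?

Checking each segment against [-nasal], [+labial], [-dorsal]: /p/ (voiceless bilabial stop), /ɸ/ (voiceless bilabial fricative) satisfy every feature; every other segment in the inventory fails at least one.

p, ɸ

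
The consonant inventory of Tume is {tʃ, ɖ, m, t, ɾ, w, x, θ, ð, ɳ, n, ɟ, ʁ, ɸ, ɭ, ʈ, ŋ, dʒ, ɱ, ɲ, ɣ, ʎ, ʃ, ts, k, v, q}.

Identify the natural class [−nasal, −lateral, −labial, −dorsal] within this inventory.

tʃ, ɖ, t, ɾ, θ, ð, ʈ, dʒ, ʃ, ts

Checking each segment against [−nasal], [−lateral], [−labial], [−dorsal]: /tʃ/ (voiceless postalveolar affricate), /ɖ/ (voiced retroflex stop), /t/ (voiceless alveolar stop), /ɾ/ (alveolar tap), /θ/ (voiceless dental fricative), /ð/ (voiced dental fricative), among others, satisfy every feature; every other segment in the inventory fails at least one.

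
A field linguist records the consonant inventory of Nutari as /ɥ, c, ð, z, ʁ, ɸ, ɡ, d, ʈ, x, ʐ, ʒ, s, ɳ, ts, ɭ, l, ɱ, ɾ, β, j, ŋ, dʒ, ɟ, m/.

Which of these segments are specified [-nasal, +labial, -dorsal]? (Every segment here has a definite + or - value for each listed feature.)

ɸ, β

Checking each segment against [-nasal], [+labial], [-dorsal]: /ɸ/ (voiceless bilabial fricative), /β/ (voiced bilabial fricative) satisfy every feature; every other segment in the inventory fails at least one.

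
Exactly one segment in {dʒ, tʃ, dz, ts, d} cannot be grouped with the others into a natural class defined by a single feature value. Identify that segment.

/tʃ, dʒ, ts, dz/ are all [+delayed release], but /d/ (voiced alveolar stop) is [−delayed release]. No other single segment can be removed to leave a set sharing one feature value that the removed segment lacks, so /d/ is the odd one out.

d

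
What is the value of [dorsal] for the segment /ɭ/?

[-dorsal]

As the retroflex lateral approximant, /ɭ/ is [-dorsal].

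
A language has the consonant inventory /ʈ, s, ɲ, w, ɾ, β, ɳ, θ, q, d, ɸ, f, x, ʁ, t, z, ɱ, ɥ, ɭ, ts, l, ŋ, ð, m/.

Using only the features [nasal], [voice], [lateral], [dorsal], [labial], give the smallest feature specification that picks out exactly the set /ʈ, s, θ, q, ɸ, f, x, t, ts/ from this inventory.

The target set is precisely the extension of [-voice] in this inventory.

[-voice]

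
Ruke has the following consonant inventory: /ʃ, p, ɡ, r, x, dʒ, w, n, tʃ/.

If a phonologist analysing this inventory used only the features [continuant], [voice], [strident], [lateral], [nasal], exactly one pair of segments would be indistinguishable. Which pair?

On the given features, /r/ and /w/ have an identical profile: [+continuant], [+voice], [−strident], [−lateral], [−nasal]. No other two segments in the inventory coincide on all 5 features. (They do differ in [labial], [round], [coronal] and [dorsal], which are not among the given features.)

r, w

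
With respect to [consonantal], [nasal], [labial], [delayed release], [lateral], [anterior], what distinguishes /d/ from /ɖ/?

[anterior]

/d/ (voiced alveolar stop) and /ɖ/ (voiced retroflex stop) agree on [+consonantal], [-nasal], [-labial], [-delayed release], [-lateral]. They differ on [anterior] (/d/ [+], /ɖ/ [-]).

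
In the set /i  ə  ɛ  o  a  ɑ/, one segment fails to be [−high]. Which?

i

/i/ is the high front unrounded tense vowel, which is [+high]; the rest — /a, ə, ɑ, ɛ, o/ — are [−high].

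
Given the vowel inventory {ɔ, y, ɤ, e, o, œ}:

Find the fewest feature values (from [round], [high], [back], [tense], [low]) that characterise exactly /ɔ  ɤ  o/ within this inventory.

[+back]

/ɔ, ɤ, o/ are exactly the [+back] segments in the inventory, so a single feature suffices.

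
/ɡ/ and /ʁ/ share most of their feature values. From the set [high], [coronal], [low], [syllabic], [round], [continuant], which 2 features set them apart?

/ɡ/ is the voiced velar stop and /ʁ/ is the voiced uvular fricative. Both are [−coronal], [−low], [−syllabic], [−round]. /ɡ/ is [−continuant] while /ʁ/ is [+continuant]; /ɡ/ is [+high] while /ʁ/ is [−high], so the distinguishing features are [continuant], [high].

[continuant], [high]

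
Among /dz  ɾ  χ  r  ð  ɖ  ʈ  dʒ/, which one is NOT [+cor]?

/χ/ is the voiceless uvular fricative, which is [−coronal]; the rest — /ɖ, ʈ, dz, r, dʒ, ð, ɾ/ — are [+coronal].

χ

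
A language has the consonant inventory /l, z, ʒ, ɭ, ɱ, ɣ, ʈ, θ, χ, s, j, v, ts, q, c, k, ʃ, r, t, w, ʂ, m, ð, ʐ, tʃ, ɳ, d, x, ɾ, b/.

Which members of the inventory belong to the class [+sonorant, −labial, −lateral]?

Checking each segment against [+sonorant], [−labial], [−lateral]: /j/ (palatal glide), /r/ (alveolar trill), /ɳ/ (retroflex nasal), /ɾ/ (alveolar tap) satisfy every feature; every other segment in the inventory fails at least one.

j, r, ɳ, ɾ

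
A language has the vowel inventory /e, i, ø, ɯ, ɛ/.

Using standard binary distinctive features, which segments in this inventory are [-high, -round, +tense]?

e

Checking each segment against [-high], [-round], [+tense]: /e/ (mid front unrounded tense vowel) satisfies every feature; every other segment in the inventory fails at least one.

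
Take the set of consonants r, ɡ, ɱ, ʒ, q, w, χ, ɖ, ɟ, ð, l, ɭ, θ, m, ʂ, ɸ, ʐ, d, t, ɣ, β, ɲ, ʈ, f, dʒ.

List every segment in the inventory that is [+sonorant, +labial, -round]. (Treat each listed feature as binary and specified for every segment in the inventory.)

Among the inventory, the [+sonorant] segments are /r, ɱ, w, l, ɭ, m, ɲ/.
Within that set, [+labial] gives /ɱ, w, m/.
Among these, [-round] leaves /ɱ, m/.

ɱ, m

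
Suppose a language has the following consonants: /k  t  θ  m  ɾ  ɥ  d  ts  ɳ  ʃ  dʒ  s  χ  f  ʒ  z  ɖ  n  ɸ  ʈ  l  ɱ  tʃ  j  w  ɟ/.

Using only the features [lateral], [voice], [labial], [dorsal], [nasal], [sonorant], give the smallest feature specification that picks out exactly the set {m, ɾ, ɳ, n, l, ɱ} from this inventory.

/m, ɾ, ɳ, n, l, ɱ/ are all [+sonorant], [−dorsal], and no other segment in the inventory matches both values. Dropping any one of them over-generates: [−dorsal] alone would also admit /t, θ, d, ts, …/; [+sonorant] alone would also admit /ɥ, j, w/. No other single listed feature picks out exactly this set either, so fewer than two features will not do.

[+sonorant, −dorsal]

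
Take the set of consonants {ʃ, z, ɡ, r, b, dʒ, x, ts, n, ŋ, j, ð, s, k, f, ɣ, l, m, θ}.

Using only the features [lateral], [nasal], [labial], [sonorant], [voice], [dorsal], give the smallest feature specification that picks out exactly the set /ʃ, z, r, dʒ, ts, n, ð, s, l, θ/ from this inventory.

Every target segment is [−labial], [−dorsal]; each remaining inventory member fails at least one of these. Each conjunct is needed — [−dorsal] alone would also admit /b, f, m/; [−labial] alone would also admit /ɡ, x, ŋ, j, …/ — and no other single listed feature has exactly this extension, so two is the minimum.

[−labial, −dorsal]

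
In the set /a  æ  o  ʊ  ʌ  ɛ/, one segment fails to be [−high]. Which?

ʊ

/ʊ/ is the high back rounded lax vowel, which is [+high]; the rest — /ɛ, a, æ, ʌ, o/ — are [−high].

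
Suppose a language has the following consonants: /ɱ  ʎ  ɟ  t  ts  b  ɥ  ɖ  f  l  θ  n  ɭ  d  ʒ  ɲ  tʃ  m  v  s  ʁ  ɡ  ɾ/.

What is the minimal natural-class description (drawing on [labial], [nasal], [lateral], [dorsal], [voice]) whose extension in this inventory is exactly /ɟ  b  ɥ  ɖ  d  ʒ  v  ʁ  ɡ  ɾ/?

[+voice, −nasal, −lateral]

The class [+voice], [−nasal], [−lateral] has exactly /ɟ, b, ɥ, ɖ, d, ʒ, v, ʁ, ɡ, ɾ/ as its extension in this inventory. No smaller conjunction from the listed features achieves this: [−nasal, −lateral] alone would also admit /t, ts, f, θ, …/; [+voice, −lateral] alone would also admit /ɱ, n, ɲ, m/; [+voice, −nasal] alone would also admit /ʎ, l, ɭ/; and checking the remaining two-feature bundles turns up none with this extension.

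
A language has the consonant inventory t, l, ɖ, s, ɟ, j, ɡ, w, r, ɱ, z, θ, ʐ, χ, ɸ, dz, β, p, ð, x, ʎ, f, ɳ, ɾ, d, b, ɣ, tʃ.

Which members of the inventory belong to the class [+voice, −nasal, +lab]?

w, β, b

Checking each segment against [+voice], [−nasal], [+labial]: /w/ (labial-velar glide), /β/ (voiced bilabial fricative), /b/ (voiced bilabial stop) satisfy every feature; every other segment in the inventory fails at least one.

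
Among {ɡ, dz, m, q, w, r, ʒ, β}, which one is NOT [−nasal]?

m

/m/ is the bilabial nasal, which is [+nasal]; the rest — /q, w, dz, ʒ, r, ɡ, β/ — are [−nasal].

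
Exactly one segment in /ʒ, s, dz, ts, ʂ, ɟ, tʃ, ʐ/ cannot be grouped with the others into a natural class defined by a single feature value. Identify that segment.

ɟ

[strident] (equivalently [dorsal]) groups all but one: /dz, ʂ, s, ʒ, ʐ, ts, tʃ/ share [+strident] while /ɟ/ (voiced palatal stop) alone is [−strident]. Removing any other segment would not leave a single-feature class that excludes it.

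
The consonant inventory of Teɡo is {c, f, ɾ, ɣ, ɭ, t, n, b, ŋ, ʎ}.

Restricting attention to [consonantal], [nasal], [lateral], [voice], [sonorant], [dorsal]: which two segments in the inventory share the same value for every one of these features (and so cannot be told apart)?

Both /f/ and /t/ are [+consonantal], [−nasal], [−lateral], [−voice], [−sonorant], [−dorsal]. Since the list omits [continuant], [labial] and [coronal] — which do distinguish the voiceless labiodental fricative from the voiceless alveolar stop — this pair collapses; all other pairs remain distinct.

f, t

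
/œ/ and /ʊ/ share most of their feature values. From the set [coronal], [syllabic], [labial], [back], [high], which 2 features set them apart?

/œ/ (mid front rounded lax vowel) and /ʊ/ (high back rounded lax vowel) agree on [-coronal], [+syllabic], [+labial]. They differ on [high] (/œ/ [-], /ʊ/ [+]), [back] (/œ/ [-], /ʊ/ [+]).

[high], [back]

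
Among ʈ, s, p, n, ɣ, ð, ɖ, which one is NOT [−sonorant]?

/n/ is the alveolar nasal, which is [+sonorant]; the rest — /ɣ, ɖ, ʈ, ð, s, p/ — are [−sonorant].

n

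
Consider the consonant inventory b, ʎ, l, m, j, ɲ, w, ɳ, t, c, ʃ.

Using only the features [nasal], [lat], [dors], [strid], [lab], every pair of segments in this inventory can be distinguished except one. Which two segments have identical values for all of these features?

j, c

On the given features, /j/ and /c/ have an identical profile: [-nasal], [-lateral], [+dorsal], [-strident], [-labial]. No other two segments in the inventory coincide on all 5 features. (They do differ in [sonorant], [voice] and [continuant], which are not among the given features.)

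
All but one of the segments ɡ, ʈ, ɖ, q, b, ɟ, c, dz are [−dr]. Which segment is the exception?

/ɖ, ɟ, q, ɡ, b, c, ʈ/ are all [−delayed release]; /dz/ (voiced alveolar affricate) is [+delayed release].

dz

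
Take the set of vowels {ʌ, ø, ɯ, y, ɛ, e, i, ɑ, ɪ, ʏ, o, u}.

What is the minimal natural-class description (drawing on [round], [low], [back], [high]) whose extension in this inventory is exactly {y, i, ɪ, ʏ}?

The class [+high], [−back] has exactly /y, i, ɪ, ʏ/ as its extension in this inventory. No smaller conjunction from the listed features achieves this: [−back] alone would also admit /ø, ɛ, e/; [+high] alone would also admit /ɯ, u/; and checking the remaining single features turns up none with this extension.

[+high, −back]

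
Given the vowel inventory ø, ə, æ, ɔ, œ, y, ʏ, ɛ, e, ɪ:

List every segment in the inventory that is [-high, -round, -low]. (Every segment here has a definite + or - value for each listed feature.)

Eliminate segments failing any feature: /ø, ɔ, œ/ are [+round]; /æ/ is [+low]; /y, ʏ, ɪ/ are [+high]. The remaining /ə, ɛ, e/ satisfy [-high], [-round], [-low].

ə, ɛ, e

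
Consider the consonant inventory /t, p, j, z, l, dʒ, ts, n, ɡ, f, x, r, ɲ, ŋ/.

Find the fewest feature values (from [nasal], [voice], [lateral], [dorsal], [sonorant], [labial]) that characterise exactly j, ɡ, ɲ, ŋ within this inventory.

[+voice, +dorsal]

/j, ɡ, ɲ, ŋ/ are all [+voice], [+dorsal], and no other segment in the inventory matches both values. Dropping any one of them over-generates: [+dorsal] alone would also admit /x/; [+voice] alone would also admit /z, l, dʒ, n, …/. No other single listed feature picks out exactly this set either, so fewer than two features will not do.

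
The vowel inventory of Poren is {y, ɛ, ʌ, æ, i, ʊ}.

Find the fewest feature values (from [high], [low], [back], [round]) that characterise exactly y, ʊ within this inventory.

The target set is precisely the extension of [+round] in this inventory.

[+round]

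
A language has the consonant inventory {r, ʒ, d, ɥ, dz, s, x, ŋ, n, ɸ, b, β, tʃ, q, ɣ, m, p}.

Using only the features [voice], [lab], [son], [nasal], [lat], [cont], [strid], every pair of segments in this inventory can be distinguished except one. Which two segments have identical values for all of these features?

Both /ŋ/ and /n/ are [+voice], [−labial], [+sonorant], [+nasal], [−lateral], [−continuant], [−strident]. Since the list omits [coronal] and [dorsal] — which do distinguish the velar nasal from the alveolar nasal — this pair collapses; all other pairs remain distinct.

ŋ, n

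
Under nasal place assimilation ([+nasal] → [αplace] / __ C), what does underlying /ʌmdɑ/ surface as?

The only nasal preceding a consonant is /m/ before /d/. /d/ is [+coronal], so /m/ → /n/, giving [ʌndɑ].

[ʌndɑ]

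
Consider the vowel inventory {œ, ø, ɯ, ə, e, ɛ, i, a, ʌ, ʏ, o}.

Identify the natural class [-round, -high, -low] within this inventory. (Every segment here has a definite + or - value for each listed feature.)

Eliminate segments failing any feature: /œ, ø, ʏ, o/ are [+round]; /ɯ, i/ are [+high]; /a/ is [+low]. The remaining /ə, e, ɛ, ʌ/ satisfy [-round], [-high], [-low].

ə, e, ɛ, ʌ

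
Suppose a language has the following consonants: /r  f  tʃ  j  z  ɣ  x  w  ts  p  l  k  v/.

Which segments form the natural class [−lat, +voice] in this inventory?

r, j, z, ɣ, w, v

Checking each segment against [−lateral], [+voice]: /r/ (alveolar trill), /j/ (palatal glide), /z/ (voiced alveolar fricative), /ɣ/ (voiced velar fricative), /w/ (labial-velar glide), /v/ (voiced labiodental fricative) satisfy every feature; every other segment in the inventory fails at least one.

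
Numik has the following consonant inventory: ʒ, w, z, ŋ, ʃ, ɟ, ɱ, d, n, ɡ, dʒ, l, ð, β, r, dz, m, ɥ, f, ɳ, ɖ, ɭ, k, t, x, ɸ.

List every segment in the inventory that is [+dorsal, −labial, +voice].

ŋ, ɟ, ɡ

Eliminate segments failing any feature: /ʒ, z, ʃ, ɱ, d, n, dʒ, l, ð, β, r, dz, m, f, ɳ, ɖ, ɭ, t, ɸ/ are [−dorsal]; /w, ɥ/ are [+labial]; /k, x/ are [−voice]. The remaining /ŋ, ɟ, ɡ/ satisfy [+dorsal], [−labial], [+voice].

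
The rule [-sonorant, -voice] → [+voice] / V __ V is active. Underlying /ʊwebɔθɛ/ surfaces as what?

/θ/ satisfies [-sonorant, -voice] and sits in V __ V. The [+voice] counterpart of the voiceless dental fricative is /ð/. Other segments in /ʊwebɔθɛ/ either fail the structural description or are not in the environment, so the surface form is [ʊwebɔðɛ].

[ʊwebɔðɛ]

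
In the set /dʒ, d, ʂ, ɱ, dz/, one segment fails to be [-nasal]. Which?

/dz, ʂ, dʒ, d/ are all [-nasal]; /ɱ/ (labiodental nasal) is [+nasal].

ɱ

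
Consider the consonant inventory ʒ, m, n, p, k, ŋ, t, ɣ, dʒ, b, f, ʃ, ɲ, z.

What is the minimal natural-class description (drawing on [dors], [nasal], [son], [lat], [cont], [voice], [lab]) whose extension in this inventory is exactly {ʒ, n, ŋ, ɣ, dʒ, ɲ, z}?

/ʒ, n, ŋ, ɣ, dʒ, ɲ, z/ are all [+voice], [-labial], and no other segment in the inventory matches both values. Dropping any one of them over-generates: [-labial] alone would also admit /k, t, ʃ/; [+voice] alone would also admit /m, b/. No other single listed feature picks out exactly this set either, so fewer than two features will not do.

[+voice, -lab]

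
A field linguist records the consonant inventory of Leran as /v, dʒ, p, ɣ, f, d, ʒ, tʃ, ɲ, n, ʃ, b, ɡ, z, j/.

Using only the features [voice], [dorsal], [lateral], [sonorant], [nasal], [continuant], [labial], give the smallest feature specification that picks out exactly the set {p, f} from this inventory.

The class [−voice], [+labial] has exactly /p, f/ as its extension in this inventory. No smaller conjunction from the listed features achieves this: [+labial] alone would also admit /v, b/; [−voice] alone would also admit /tʃ, ʃ/; and checking the remaining single features turns up none with this extension.

[−voice, +labial]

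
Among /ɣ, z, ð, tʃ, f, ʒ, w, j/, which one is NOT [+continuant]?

/tʃ/ is the voiceless postalveolar affricate, which is [-continuant]; the rest — /ʒ, ð, f, ɣ, j, z, w/ — are [+continuant].

tʃ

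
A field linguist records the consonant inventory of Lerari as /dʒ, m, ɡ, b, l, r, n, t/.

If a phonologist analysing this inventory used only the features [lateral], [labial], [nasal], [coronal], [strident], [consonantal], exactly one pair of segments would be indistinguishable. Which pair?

/t/ (voiceless alveolar stop) and /r/ (alveolar trill) are both [−lateral], [−labial], [−nasal], [+coronal], [−strident], [+consonantal], so none of the listed features separates them. (They do differ in [sonorant], [voice] and [continuant], which are not among the given features.) Every other pair in the inventory differs on at least one listed feature.

t, r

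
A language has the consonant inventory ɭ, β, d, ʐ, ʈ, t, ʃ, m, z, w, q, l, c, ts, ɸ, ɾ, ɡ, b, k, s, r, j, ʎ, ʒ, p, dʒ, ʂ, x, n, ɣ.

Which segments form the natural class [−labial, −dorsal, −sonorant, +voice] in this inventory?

Eliminate segments failing any feature: /ɭ, l, ɾ, r, n/ are [+sonorant]; /β, m, w, ɸ, b, p/ are [+labial]; /ʈ, t, ʃ, ts, s, ʂ/ are [−voice]; /q, c, ɡ, k, j, ʎ, x, ɣ/ are [+dorsal]. The remaining /d, ʐ, z, ʒ, dʒ/ satisfy [−labial], [−dorsal], [−sonorant], [+voice].

d, ʐ, z, ʒ, dʒ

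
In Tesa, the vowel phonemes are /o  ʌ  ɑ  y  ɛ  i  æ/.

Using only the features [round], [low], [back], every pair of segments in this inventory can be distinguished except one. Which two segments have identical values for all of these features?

On the given features, /ɛ/ and /i/ have an identical profile: [-round], [-low], [-back]. No other two segments in the inventory coincide on all 3 features. (They do differ in [high] and [tense], which are not among the given features.)

ɛ, i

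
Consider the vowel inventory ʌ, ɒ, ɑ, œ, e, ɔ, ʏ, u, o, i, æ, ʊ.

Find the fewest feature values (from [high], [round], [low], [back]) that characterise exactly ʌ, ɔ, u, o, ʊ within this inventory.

Every target segment is [−low], [+back]; each remaining inventory member fails at least one of these. Each conjunct is needed — [+back] alone would also admit /ɒ, ɑ/; [−low] alone would also admit /œ, e, ʏ, i/ — and no other single listed feature has exactly this extension, so two is the minimum.

[−low, +back]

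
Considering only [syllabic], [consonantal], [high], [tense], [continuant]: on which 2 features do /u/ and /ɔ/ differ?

/u/ is the high back rounded tense vowel and /ɔ/ is the mid back rounded lax vowel. Both are [+syllabic], [−consonantal], [+continuant]. /u/ is [+high] while /ɔ/ is [−high]; /u/ is [+tense] while /ɔ/ is [−tense], so the distinguishing features are [high], [tense].

[high], [tense]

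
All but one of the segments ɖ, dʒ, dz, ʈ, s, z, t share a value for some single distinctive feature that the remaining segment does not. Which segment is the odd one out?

dʒ

[distributed] groups all but one: /z, ɖ, ʈ, s, t, dz/ share [-distributed] while /dʒ/ (voiced postalveolar affricate) alone is [+distributed]. Removing any other segment would not leave a single-feature class that excludes it.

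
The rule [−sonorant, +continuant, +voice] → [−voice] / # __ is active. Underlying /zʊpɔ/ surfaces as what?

/z/ satisfies [−sonorant, +continuant, +voice] and sits in # __. The [−voice] counterpart of the voiced alveolar fricative is /s/. Other segments in /zʊpɔ/ either fail the structural description or are not in the environment, so the surface form is [sʊpɔ].

[sʊpɔ]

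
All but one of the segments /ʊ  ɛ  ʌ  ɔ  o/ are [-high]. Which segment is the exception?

ʊ

/ʊ/ is the high back rounded lax vowel, which is [+high]; the rest — /ʌ, o, ɔ, ɛ/ — are [-high].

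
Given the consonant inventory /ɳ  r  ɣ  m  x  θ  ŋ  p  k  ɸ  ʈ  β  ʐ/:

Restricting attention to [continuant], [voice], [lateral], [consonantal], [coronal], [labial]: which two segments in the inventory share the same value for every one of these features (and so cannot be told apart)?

ʐ, r

Both /ʐ/ and /r/ are [+continuant], [+voice], [−lateral], [+consonantal], [+coronal], [−labial]. Since the list omits [sonorant], [strident] and [anterior] — which do distinguish the voiced retroflex fricative from the alveolar trill — this pair collapses; all other pairs remain distinct.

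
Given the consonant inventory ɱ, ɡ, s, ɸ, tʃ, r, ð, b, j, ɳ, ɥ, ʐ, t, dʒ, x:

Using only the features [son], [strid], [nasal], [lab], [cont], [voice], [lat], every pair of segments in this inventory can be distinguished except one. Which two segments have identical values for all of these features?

Both /j/ and /r/ are [+sonorant], [−strident], [−nasal], [−labial], [+continuant], [+voice], [−lateral]. Since the list omits [dorsal] — which does distinguish the palatal glide from the alveolar trill — this pair collapses; all other pairs remain distinct.

j, r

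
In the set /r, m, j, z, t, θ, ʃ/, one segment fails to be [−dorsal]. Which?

j

Every segment except /j/ is [−dorsal]. /j/ (palatal glide) is [+dorsal], so it is the exception.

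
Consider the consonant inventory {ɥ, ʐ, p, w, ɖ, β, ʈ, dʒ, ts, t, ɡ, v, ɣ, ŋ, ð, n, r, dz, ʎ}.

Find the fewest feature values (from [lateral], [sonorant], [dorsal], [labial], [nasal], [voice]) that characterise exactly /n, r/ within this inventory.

[+sonorant, −dorsal]

/n, r/ are all [+sonorant], [−dorsal], and no other segment in the inventory matches both values. Dropping any one of them over-generates: [−dorsal] alone would also admit /ʐ, p, ɖ, β, …/; [+sonorant] alone would also admit /ɥ, w, ŋ, ʎ/. No other single listed feature picks out exactly this set either, so fewer than two features will not do.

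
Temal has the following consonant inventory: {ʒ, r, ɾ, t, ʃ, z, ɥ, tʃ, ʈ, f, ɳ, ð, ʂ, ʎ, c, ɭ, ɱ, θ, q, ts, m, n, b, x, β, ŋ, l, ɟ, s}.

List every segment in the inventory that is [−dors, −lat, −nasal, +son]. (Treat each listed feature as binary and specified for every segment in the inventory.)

r, ɾ

Eliminate segments failing any feature: /ʒ, t, ʃ, z, tʃ, ʈ, f, ð, ʂ, θ, ts, b, β, s/ are [−sonorant]; /ɥ, ʎ, c, q, x, ŋ, ɟ/ are [+dorsal]; /ɳ, ɱ, m, n/ are [+nasal]; /ɭ, l/ are [+lateral]. The remaining /r, ɾ/ satisfy [−dorsal], [−lateral], [−nasal], [+sonorant].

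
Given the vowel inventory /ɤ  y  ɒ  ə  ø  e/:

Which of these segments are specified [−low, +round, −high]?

Checking each segment against [−low], [+round], [−high]: /ø/ (mid front rounded tense vowel) satisfies every feature; every other segment in the inventory fails at least one.

ø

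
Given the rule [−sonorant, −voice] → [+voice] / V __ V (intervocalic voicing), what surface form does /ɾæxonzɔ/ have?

Only /x/ occurs between two vowels (/æ/ __ /o/) and matches the structural description. It is a voiceless velar fricative, so [−sonorant, −voice] holds; changing it to [+voice] with all other features held fixed yields /ɣ/ (voiced velar fricative). No other segment meets both the structural description and the environment, so the output is [ɾæɣonzɔ].

[ɾæɣonzɔ]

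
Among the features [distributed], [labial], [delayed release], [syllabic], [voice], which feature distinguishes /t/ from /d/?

[voice]

/t/ (voiceless alveolar stop) and /d/ (voiced alveolar stop) agree on [−distributed], [−labial], [−delayed release], [−syllabic]. They differ on [voice] (/t/ [−], /d/ [+]).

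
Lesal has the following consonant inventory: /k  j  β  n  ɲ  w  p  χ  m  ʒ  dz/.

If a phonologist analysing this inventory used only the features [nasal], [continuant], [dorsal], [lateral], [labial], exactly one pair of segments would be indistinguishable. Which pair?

j, χ

On the given features, /j/ and /χ/ have an identical profile: [-nasal], [+continuant], [+dorsal], [-lateral], [-labial]. No other two segments in the inventory coincide on all 5 features. (They do differ in [sonorant], [voice], [high] and [back], which are not among the given features.)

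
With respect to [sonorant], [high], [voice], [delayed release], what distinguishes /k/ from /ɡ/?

[voice]

/k/ is the voiceless velar stop and /ɡ/ is the voiced velar stop. Both are [−sonorant], [+high], [−delayed release]. /k/ is [−voice] while /ɡ/ is [+voice], so the distinguishing feature is [voice].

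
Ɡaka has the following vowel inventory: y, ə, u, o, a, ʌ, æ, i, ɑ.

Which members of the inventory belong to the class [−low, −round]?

Checking each segment against [−low], [−round]: /ə/ (mid central vowel (schwa)), /ʌ/ (mid back unrounded lax vowel), /i/ (high front unrounded tense vowel) satisfy every feature; every other segment in the inventory fails at least one.

ə, ʌ, i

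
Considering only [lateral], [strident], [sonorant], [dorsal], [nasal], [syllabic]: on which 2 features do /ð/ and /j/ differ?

[sonorant], [dorsal]

/ð/ (voiced dental fricative) and /j/ (palatal glide) agree on [−lateral], [−strident], [−nasal], [−syllabic]. They differ on [sonorant] (/ð/ [−], /j/ [+]), [dorsal] (/ð/ [−], /j/ [+]).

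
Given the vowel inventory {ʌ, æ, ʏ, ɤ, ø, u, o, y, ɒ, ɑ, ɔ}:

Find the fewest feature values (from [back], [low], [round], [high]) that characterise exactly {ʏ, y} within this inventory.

Every target segment is [+high], [-back]; each remaining inventory member fails at least one of these. Each conjunct is needed — [-back] alone would also admit /æ, ø/; [+high] alone would also admit /u/ — and no other single listed feature has exactly this extension, so two is the minimum.

[+high, -back]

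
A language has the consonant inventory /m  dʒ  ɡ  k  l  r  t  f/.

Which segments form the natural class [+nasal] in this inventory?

The feature [nasal] marks segments produced with velum lowered (airflow through the nose). In this inventory /m/ has that property, so it is [+nasal]; /dʒ, ɡ, k, l, r, t, f/ are [−nasal].

m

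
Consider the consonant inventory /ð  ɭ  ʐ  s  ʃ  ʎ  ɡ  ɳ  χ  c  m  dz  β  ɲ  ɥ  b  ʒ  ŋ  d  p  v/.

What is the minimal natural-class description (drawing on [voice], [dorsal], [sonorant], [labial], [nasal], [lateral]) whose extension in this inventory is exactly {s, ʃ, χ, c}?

[−voice, −labial]

/s, ʃ, χ, c/ are all [−voice], [−labial], and no other segment in the inventory matches both values. Dropping any one of them over-generates: [−labial] alone would also admit /ð, ɭ, ʐ, ʎ, …/; [−voice] alone would also admit /p/. No other single listed feature picks out exactly this set either, so fewer than two features will not do.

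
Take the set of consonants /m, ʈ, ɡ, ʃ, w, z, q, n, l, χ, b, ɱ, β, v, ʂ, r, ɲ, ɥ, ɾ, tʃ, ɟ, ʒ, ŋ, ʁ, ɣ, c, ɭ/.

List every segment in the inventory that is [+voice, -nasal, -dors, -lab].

Among the inventory, the [+voice] segments are /m, ɡ, w, z, n, l, b, ɱ, β, v, r, ɲ, ɥ, ɾ, ɟ, ʒ, ŋ, ʁ, ɣ, ɭ/.
Intersecting with [-nasal] gives /ɡ, w, z, l, b, β, v, r, ɥ, ɾ, ɟ, ʒ, ʁ, ɣ, ɭ/.
Of those, [-dorsal] gives /z, l, b, β, v, r, ɾ, ʒ, ɭ/.
Among these, [-labial] leaves /z, l, r, ɾ, ʒ, ɭ/.

z, l, r, ɾ, ʒ, ɭ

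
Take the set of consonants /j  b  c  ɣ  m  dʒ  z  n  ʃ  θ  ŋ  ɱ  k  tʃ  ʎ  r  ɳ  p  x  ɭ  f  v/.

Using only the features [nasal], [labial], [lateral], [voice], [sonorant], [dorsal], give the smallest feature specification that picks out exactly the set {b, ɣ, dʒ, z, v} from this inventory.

[-sonorant, +voice]

Every target segment is [-sonorant], [+voice]; each remaining inventory member fails at least one of these. Each conjunct is needed — [+voice] alone would also admit /j, m, n, ŋ, …/; [-sonorant] alone would also admit /c, ʃ, θ, k, …/ — and no other single listed feature has exactly this extension, so two is the minimum.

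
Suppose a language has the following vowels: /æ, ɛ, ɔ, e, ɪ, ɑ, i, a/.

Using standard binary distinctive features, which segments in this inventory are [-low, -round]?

Checking each segment against [-low], [-round]: /ɛ/ (mid front unrounded lax vowel), /e/ (mid front unrounded tense vowel), /ɪ/ (high front unrounded lax vowel), /i/ (high front unrounded tense vowel) satisfy every feature; every other segment in the inventory fails at least one.

ɛ, e, ɪ, i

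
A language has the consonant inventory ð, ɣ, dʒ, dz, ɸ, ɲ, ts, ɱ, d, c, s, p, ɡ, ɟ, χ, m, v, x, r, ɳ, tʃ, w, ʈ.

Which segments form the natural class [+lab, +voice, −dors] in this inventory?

Eliminate segments failing any feature: /ð, ɣ, dʒ, dz, ɲ, ts, d, c, s, ɡ, ɟ, χ, x, r, ɳ, tʃ, ʈ/ are [−labial]; /ɸ, p/ are [−voice]; /w/ is [+dorsal]. The remaining /ɱ, m, v/ satisfy [+labial], [+voice], [−dorsal].

ɱ, m, v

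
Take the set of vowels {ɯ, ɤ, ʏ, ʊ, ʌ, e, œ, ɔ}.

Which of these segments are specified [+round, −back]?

Eliminate segments failing any feature: /ɯ, ɤ, ʌ, e/ are [−round]; /ʊ, ɔ/ are [+back]. The remaining /ʏ, œ/ satisfy [+round], [−back].

ʏ, œ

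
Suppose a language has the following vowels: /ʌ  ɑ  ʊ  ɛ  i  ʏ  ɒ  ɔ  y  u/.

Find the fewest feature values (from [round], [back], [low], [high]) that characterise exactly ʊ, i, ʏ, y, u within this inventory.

[+high]

/ʊ, i, ʏ, y, u/ are exactly the [+high] segments in the inventory, so a single feature suffices.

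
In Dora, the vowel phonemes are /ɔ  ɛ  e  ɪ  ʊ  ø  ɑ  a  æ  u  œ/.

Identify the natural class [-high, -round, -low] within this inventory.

ɛ, e

Eliminate segments failing any feature: /ɔ, ø, œ/ are [+round]; /ɪ, ʊ, u/ are [+high]; /ɑ, a, æ/ are [+low]. The remaining /ɛ, e/ satisfy [-high], [-round], [-low].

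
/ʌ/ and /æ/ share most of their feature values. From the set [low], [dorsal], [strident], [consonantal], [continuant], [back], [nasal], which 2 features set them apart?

The two segments share [+dorsal], [−strident], [−consonantal], [+continuant], [−nasal]. The only features from the list on which they differ: /ʌ/ is [−low] while /æ/ is [+low]; /ʌ/ is [+back] while /æ/ is [−back].

[low], [back]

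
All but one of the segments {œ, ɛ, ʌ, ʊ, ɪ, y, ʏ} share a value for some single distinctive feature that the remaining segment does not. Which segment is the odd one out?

/ɛ, ʏ, ɪ, œ, ʊ, ʌ/ are all [-tense], but /y/ (high front rounded tense vowel) is [+tense]. No other single segment can be removed to leave a set sharing one feature value that the removed segment lacks, so /y/ is the odd one out.

y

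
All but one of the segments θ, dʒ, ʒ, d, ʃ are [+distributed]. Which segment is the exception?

d

/θ, dʒ, ʒ, ʃ/ are all [+distributed]; /d/ (voiced alveolar stop) is [-distributed].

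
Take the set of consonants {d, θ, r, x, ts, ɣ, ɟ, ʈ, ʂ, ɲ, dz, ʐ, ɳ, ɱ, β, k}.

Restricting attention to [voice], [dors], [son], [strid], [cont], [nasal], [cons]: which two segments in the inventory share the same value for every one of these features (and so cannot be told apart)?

/ɱ/ (labiodental nasal) and /ɳ/ (retroflex nasal) are both [+voice], [-dorsal], [+sonorant], [-strident], [-continuant], [+nasal], [+consonantal], so none of the listed features separates them. (They do differ in [labial] and [coronal], which are not among the given features.) Every other pair in the inventory differs on at least one listed feature.

ɱ, ɳ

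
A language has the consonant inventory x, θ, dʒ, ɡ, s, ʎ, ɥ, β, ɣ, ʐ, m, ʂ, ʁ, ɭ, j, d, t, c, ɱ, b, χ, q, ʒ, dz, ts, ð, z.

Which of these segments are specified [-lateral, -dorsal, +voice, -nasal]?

Eliminate segments failing any feature: /x, ɡ, ɥ, ɣ, ʁ, j, c, χ, q/ are [+dorsal]; /θ, s, ʂ, t, ts/ are [-voice]; /ʎ, ɭ/ are [+lateral]; /m, ɱ/ are [+nasal]. The remaining /dʒ, β, ʐ, d, b, ʒ, dz, ð, z/ satisfy [-lateral], [-dorsal], [+voice], [-nasal].

dʒ, β, ʐ, d, b, ʒ, dz, ð, z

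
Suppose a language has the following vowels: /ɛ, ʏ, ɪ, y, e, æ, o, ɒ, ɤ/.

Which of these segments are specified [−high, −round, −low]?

Eliminate segments failing any feature: /ʏ, ɪ, y/ are [+high]; /æ/ is [+low]; /o, ɒ/ are [+round]. The remaining /ɛ, e, ɤ/ satisfy [−high], [−round], [−low].

ɛ, e, ɤ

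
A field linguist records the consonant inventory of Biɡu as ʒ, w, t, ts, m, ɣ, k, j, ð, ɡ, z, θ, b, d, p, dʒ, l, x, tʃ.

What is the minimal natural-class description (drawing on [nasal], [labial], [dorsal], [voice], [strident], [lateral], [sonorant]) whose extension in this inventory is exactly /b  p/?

/b, p/ are all [-sonorant], [+labial], and no other segment in the inventory matches both values. Dropping any one of them over-generates: [+labial] alone would also admit /w, m/; [-sonorant] alone would also admit /ʒ, t, ts, ɣ, …/. No other single listed feature picks out exactly this set either, so fewer than two features will not do.

[-sonorant, +labial]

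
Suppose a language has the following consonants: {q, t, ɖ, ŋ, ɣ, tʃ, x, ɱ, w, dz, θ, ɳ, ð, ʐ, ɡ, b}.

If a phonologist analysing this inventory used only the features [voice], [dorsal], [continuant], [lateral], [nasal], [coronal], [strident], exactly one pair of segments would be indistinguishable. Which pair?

ɣ, w

On the given features, /ɣ/ and /w/ have an identical profile: [+voice], [+dorsal], [+continuant], [−lateral], [−nasal], [−coronal], [−strident]. No other two segments in the inventory coincide on all 7 features. (They do differ in [sonorant], [labial] and [round], which are not among the given features.)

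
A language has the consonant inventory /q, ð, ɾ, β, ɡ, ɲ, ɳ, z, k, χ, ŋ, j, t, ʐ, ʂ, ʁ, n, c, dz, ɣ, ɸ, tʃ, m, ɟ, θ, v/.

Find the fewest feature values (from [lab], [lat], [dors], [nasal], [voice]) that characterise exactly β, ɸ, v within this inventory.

/β, ɸ, v/ are all [-nasal], [+labial], and no other segment in the inventory matches both values. Dropping any one of them over-generates: [+labial] alone would also admit /m/; [-nasal] alone would also admit /q, ð, ɾ, ɡ, …/. No other single listed feature picks out exactly this set either, so fewer than two features will not do.

[-nasal, +lab]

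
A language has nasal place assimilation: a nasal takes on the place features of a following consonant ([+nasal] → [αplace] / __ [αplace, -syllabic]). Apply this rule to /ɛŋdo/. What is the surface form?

[ɛndo]

In /ɛŋdo/, the nasal /ŋ/ precedes /d/, which is [+coronal]. The nasal assimilates in place, becoming the [+coronal] nasal /n/. The surface form is [ɛndo].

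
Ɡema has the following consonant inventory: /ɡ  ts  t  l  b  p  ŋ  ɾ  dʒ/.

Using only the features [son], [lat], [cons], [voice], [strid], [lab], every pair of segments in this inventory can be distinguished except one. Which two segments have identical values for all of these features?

Both /ŋ/ and /ɾ/ are [+sonorant], [−lateral], [+consonantal], [+voice], [−strident], [−labial]. Since the list omits [nasal], [coronal] and [dorsal] — which do distinguish the velar nasal from the alveolar tap — this pair collapses; all other pairs remain distinct.

ŋ, ɾ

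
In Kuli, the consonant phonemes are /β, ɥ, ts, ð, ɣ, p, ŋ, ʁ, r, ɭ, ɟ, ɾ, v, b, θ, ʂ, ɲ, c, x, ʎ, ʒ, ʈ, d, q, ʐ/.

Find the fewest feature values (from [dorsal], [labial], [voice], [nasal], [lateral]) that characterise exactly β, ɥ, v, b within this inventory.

/β, ɥ, v, b/ are all [+voice], [+labial], and no other segment in the inventory matches both values. Dropping any one of them over-generates: [+labial] alone would also admit /p/; [+voice] alone would also admit /ð, ɣ, ŋ, ʁ, …/. No other single listed feature picks out exactly this set either, so fewer than two features will not do.

[+voice, +labial]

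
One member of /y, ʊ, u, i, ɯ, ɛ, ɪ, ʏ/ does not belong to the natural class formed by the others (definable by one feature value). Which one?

The remaining segments after removing /ɛ/ share [+high]; /ɛ/ (mid front unrounded lax vowel) is [−high]. For every other candidate removal, the leftover set fails to share any single feature value that the removed segment lacks.

ɛ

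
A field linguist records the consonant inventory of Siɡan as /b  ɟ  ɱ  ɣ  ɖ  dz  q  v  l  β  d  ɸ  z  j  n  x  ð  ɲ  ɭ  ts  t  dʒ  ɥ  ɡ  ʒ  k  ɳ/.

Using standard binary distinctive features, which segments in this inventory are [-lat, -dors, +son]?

ɱ, n, ɳ

Eliminate segments failing any feature: /b, ɖ, dz, v, β, d, ɸ, z, ð, ts, t, dʒ, ʒ/ are [-sonorant]; /ɟ, ɣ, q, j, x, ɲ, ɥ, ɡ, k/ are [+dorsal]; /l, ɭ/ are [+lateral]. The remaining /ɱ, n, ɳ/ satisfy [-lateral], [-dorsal], [+sonorant].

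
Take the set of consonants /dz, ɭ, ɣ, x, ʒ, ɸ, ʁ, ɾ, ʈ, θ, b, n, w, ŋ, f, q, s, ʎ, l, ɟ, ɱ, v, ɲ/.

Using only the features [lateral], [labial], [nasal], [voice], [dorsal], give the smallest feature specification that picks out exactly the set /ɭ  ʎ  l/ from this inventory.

Every target segment is [+lateral] and no other inventory member is, so one feature is enough.

[+lateral]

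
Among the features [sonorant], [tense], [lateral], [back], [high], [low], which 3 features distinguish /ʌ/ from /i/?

[high], [back], [tense]

/ʌ/ (mid back unrounded lax vowel) and /i/ (high front unrounded tense vowel) agree on [+sonorant], [−lateral], [−low]. They differ on [high] (/ʌ/ [−], /i/ [+]), [back] (/ʌ/ [+], /i/ [−]), [tense] (/ʌ/ [−], /i/ [+]).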